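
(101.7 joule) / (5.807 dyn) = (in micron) 1.751e+12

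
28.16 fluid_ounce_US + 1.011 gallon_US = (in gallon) 1.231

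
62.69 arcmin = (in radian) 0.01824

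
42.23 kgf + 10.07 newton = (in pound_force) 95.37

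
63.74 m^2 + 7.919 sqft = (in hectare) 0.006448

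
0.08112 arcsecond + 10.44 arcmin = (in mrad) 3.037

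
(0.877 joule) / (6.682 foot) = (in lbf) 0.0968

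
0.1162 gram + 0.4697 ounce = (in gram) 13.43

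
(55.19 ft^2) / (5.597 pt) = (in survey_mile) 1.614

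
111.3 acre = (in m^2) 4.504e+05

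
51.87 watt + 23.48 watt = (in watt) 75.35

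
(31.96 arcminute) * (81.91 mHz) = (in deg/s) 0.04363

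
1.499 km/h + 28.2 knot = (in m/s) 14.92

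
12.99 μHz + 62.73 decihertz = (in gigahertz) 6.273e-09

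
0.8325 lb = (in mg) 3.776e+05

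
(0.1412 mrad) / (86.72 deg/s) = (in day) 1.08e-09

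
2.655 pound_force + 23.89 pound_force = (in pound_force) 26.54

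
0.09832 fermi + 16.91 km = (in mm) 1.691e+07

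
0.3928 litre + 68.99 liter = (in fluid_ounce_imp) 2442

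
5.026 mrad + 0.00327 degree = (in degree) 0.2912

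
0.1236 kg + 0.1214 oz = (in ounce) 4.481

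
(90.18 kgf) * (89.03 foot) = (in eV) 1.498e+23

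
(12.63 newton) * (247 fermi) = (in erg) 3.12e-05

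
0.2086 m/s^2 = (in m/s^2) 0.2086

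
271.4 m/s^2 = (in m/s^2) 271.4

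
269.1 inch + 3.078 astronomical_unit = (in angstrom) 4.605e+21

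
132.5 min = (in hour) 2.208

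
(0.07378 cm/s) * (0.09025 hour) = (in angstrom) 2.397e+09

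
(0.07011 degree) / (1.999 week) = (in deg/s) 5.799e-08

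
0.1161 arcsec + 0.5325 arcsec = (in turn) 5.005e-07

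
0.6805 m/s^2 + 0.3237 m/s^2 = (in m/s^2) 1.004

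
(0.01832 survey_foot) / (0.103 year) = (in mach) 5.049e-12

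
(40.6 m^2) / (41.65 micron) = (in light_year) 1.03e-10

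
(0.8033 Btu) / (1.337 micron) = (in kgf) 6.464e+07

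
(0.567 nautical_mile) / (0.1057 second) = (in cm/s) 9.935e+05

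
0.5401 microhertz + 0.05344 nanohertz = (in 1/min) 3.241e-05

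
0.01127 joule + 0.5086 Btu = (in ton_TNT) 1.283e-07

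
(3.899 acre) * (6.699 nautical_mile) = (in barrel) 1.231e+09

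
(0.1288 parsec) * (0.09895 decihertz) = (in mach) 1.155e+11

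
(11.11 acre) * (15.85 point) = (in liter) 2.514e+05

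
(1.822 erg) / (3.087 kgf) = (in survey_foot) 1.975e-08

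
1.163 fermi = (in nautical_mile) 6.28e-19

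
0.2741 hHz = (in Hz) 27.41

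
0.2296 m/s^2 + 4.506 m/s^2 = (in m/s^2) 4.736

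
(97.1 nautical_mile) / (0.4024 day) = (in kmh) 18.62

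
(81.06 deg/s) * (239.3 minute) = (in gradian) 1.293e+06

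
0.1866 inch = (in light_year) 5.01e-19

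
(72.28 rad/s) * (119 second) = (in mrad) 8.601e+06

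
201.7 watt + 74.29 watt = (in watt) 276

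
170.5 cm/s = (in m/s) 1.705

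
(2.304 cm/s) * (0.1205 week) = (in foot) 5509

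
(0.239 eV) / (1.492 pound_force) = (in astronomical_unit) 3.857e-32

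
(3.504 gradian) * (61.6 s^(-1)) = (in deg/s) 194.3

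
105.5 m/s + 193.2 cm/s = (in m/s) 107.4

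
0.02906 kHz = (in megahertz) 2.906e-05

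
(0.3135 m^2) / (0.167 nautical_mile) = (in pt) 2.873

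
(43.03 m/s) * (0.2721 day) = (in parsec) 3.278e-11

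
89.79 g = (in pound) 0.198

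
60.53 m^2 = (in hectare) 0.006053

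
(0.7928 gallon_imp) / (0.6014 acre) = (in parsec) 4.799e-23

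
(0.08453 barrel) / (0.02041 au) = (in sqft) 4.738e-11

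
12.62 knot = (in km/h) 23.37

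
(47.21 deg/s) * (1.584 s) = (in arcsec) 2.692e+05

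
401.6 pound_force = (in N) 1786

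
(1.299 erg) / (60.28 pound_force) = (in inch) 1.907e-08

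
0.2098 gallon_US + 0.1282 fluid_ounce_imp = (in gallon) 0.2108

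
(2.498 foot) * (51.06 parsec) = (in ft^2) 1.291e+19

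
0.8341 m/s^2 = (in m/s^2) 0.8341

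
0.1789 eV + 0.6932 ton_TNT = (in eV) 1.81e+28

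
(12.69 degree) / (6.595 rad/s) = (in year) 1.065e-09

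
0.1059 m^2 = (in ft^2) 1.14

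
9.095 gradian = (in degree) 8.186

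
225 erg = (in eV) 1.404e+14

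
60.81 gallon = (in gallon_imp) 50.63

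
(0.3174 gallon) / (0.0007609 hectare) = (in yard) 0.0001727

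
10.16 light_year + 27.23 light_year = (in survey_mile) 2.198e+14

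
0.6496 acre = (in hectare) 0.2629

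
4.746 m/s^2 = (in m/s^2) 4.746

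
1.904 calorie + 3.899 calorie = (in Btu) 0.02301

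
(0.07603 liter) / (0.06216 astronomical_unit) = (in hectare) 8.176e-19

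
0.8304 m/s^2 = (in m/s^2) 0.8304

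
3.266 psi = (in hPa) 225.2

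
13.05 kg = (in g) 1.305e+04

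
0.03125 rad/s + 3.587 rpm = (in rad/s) 0.4069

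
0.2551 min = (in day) 0.0001772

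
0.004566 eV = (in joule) 7.316e-22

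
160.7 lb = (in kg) 72.89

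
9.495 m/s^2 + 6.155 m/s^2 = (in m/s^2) 15.65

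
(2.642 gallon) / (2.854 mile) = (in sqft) 2.344e-05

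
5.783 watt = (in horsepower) 0.007755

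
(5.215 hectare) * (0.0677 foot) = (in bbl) 6769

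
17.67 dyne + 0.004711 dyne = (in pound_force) 3.973e-05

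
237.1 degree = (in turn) 0.6586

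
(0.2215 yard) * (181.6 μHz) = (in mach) 1.08e-07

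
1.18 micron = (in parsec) 3.824e-23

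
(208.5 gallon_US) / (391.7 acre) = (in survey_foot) 1.634e-06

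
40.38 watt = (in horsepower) 0.05415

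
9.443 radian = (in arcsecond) 1.948e+06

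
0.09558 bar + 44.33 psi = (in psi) 45.72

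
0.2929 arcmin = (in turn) 1.356e-05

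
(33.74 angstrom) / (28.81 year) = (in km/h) 1.337e-17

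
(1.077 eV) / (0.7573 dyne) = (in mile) 1.416e-17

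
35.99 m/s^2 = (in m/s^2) 35.99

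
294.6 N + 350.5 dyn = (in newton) 294.6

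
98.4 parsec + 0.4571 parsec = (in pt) 8.647e+21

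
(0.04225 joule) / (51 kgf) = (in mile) 5.249e-08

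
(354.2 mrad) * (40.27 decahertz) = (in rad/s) 142.6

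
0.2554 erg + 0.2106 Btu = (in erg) 2.222e+09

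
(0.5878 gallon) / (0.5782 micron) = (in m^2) 3848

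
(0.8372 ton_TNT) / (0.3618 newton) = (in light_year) 1.023e-06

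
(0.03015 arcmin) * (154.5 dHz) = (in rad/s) 0.0001355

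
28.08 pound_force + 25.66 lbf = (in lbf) 53.74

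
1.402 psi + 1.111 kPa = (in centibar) 10.78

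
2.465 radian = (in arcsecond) 5.084e+05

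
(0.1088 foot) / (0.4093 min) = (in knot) 0.002625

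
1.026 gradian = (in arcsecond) 3324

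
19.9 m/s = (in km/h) 71.64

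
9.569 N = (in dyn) 9.569e+05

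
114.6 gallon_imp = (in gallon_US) 137.6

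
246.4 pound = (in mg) 1.118e+08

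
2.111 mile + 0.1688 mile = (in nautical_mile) 1.981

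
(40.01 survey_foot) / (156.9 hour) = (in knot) 4.197e-05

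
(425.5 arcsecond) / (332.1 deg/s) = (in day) 4.119e-09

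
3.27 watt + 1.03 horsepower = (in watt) 771.3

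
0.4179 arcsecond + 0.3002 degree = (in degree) 0.3003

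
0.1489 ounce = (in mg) 4221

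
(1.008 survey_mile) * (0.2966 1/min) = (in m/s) 8.019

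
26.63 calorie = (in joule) 111.4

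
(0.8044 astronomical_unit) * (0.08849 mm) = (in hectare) 1065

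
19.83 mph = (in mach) 0.02603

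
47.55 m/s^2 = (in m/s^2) 47.55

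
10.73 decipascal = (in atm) 1.059e-05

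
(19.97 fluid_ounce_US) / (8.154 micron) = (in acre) 0.0179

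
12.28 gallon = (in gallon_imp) 10.23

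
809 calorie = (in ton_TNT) 8.09e-07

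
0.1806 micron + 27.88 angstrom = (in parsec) 5.943e-24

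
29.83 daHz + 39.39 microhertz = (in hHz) 2.983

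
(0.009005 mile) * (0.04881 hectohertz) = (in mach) 0.2077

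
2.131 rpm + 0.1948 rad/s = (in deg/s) 23.95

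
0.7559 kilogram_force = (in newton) 7.413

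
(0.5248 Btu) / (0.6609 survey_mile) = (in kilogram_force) 0.05308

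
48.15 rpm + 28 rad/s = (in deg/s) 1893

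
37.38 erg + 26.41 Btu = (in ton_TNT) 6.66e-06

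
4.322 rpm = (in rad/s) 0.4526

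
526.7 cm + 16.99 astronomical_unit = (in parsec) 8.237e-05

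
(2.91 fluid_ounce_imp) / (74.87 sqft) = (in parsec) 3.852e-22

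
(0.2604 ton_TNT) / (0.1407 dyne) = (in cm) 7.744e+16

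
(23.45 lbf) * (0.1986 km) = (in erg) 2.072e+11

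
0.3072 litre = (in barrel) 0.001932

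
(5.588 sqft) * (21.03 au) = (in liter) 1.633e+15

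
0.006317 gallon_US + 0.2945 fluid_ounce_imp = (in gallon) 0.008527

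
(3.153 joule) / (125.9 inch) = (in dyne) 9.86e+04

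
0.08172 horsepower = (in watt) 60.94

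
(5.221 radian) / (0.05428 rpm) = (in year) 2.913e-05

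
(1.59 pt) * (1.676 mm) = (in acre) 2.323e-10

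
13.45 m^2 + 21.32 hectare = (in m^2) 2.132e+05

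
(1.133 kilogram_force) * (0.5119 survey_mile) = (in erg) 9.153e+10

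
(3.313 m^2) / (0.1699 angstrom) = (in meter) 1.95e+11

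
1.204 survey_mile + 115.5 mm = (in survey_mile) 1.204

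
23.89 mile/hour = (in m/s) 10.68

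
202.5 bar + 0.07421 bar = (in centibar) 2.026e+04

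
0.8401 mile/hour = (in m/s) 0.3756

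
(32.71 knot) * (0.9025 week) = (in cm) 9.185e+08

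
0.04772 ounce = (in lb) 0.002982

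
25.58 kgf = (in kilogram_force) 25.58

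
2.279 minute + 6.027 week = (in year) 0.1156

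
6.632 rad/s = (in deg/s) 380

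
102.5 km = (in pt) 2.906e+08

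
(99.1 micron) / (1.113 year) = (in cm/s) 2.823e-10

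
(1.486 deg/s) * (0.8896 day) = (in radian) 1993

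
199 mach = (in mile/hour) 1.516e+05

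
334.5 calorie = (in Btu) 1.327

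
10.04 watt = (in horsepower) 0.01346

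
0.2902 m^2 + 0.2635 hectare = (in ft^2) 2.837e+04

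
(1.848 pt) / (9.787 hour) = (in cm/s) 1.85e-06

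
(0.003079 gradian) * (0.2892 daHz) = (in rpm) 0.001336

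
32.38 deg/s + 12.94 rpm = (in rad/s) 1.92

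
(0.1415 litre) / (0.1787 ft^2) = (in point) 24.16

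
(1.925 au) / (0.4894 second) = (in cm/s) 5.884e+13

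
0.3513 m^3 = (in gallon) 92.8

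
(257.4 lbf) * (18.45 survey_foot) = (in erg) 6.439e+10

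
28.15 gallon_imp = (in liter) 128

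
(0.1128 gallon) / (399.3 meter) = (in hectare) 1.069e-10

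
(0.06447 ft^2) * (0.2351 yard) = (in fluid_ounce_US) 43.54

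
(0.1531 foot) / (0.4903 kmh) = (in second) 0.3426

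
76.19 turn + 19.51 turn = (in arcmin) 2.067e+06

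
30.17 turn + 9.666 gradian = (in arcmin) 6.522e+05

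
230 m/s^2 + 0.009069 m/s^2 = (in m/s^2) 230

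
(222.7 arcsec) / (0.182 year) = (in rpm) 1.796e-09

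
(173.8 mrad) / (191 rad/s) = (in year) 2.885e-11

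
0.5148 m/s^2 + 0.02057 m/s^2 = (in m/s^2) 0.5354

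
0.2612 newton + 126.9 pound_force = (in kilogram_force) 57.59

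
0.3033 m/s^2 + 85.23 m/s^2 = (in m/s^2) 85.53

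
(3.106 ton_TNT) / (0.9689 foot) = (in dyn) 4.4e+15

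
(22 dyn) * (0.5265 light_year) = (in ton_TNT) 261.9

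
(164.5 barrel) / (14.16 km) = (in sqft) 0.01988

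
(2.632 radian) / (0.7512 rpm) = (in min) 0.5576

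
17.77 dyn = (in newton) 0.0001777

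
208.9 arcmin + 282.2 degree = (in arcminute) 1.714e+04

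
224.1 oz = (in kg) 6.353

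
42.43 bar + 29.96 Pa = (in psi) 615.4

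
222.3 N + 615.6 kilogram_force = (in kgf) 638.3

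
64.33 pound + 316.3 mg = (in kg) 29.18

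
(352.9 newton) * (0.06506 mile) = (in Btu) 35.02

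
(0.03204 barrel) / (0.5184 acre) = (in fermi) 2.428e+09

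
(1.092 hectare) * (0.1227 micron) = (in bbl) 0.008428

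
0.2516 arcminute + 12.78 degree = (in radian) 0.2231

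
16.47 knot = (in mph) 18.95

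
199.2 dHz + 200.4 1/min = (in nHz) 2.326e+10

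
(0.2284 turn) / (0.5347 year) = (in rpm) 8.127e-07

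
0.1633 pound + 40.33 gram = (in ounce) 4.035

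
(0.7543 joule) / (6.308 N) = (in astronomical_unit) 7.993e-13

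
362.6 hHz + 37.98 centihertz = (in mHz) 3.626e+07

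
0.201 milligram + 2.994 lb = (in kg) 1.358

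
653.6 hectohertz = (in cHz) 6.536e+06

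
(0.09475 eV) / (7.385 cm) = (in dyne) 2.056e-14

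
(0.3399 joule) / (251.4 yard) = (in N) 0.001479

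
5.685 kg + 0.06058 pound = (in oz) 201.5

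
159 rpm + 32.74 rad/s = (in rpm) 471.6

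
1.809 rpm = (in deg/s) 10.85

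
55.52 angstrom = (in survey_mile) 3.45e-12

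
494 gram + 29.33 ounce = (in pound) 2.922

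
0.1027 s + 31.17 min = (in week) 0.003092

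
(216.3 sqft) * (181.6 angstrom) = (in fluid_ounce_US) 0.01234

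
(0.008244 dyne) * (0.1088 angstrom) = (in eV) 5.598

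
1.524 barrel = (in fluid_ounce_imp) 8528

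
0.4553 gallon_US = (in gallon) 0.4553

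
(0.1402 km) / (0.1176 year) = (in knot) 7.348e-05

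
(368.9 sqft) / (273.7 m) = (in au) 8.37e-13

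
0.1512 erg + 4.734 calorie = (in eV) 1.236e+20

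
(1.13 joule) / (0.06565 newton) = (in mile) 0.0107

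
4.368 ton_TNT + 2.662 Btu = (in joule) 1.828e+10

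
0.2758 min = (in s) 16.55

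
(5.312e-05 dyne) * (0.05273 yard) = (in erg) 0.0002561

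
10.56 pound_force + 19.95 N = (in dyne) 6.692e+06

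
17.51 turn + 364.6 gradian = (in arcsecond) 2.387e+07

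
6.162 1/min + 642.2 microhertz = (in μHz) 1.033e+05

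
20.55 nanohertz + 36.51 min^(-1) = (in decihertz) 6.085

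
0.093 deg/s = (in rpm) 0.0155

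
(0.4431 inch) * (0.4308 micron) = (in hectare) 4.849e-13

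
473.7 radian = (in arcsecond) 9.771e+07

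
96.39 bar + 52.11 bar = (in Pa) 1.485e+07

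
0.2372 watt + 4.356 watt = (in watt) 4.593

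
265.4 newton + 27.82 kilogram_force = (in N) 538.2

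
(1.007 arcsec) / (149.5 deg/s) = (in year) 5.933e-14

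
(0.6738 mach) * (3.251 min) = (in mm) 4.475e+07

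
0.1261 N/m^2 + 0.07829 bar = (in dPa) 7.829e+04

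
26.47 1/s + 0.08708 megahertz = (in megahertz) 0.08711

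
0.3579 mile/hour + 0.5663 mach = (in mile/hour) 431.7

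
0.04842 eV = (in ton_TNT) 1.854e-30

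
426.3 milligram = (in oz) 0.01504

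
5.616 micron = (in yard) 6.142e-06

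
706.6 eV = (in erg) 1.132e-09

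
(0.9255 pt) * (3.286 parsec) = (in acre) 8.18e+09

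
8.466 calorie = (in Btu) 0.03357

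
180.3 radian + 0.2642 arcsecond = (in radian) 180.3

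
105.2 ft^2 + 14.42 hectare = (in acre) 35.64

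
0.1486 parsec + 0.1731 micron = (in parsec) 0.1486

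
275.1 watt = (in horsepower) 0.3689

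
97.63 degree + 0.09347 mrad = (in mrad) 1704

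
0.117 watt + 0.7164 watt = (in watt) 0.8334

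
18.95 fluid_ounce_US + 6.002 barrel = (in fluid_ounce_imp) 3.36e+04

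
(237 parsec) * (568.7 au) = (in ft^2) 6.697e+33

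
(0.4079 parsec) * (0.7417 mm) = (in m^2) 9.335e+12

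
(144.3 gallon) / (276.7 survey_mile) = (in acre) 3.031e-10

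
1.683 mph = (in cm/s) 75.24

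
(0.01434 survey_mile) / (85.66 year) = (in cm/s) 8.543e-07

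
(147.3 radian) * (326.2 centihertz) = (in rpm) 4588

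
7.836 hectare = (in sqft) 8.435e+05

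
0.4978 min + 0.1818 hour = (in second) 684.3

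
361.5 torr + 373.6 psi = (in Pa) 2.624e+06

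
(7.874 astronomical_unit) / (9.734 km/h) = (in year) 1.381e+04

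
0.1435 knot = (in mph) 0.1651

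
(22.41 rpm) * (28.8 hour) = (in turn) 3.872e+04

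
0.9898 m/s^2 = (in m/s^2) 0.9898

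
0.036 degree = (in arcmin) 2.16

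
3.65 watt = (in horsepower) 0.004895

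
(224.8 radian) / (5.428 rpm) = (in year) 1.254e-05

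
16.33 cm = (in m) 0.1633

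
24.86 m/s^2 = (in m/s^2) 24.86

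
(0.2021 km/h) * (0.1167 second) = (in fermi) 6.551e+12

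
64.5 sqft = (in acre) 0.001481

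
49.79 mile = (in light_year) 8.47e-12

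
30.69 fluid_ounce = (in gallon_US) 0.2398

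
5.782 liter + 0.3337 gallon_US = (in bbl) 0.04431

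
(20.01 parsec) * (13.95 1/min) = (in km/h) 5.168e+17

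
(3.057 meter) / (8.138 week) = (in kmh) 2.236e-06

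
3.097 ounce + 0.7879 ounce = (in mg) 1.101e+05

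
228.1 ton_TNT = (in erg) 9.544e+18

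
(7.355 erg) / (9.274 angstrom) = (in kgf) 80.87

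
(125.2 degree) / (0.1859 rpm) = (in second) 112.2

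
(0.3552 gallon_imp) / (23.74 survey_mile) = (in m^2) 4.226e-08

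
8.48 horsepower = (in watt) 6324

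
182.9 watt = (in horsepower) 0.2453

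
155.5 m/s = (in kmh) 559.8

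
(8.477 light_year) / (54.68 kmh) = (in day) 6.111e+10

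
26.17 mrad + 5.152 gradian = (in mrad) 107.1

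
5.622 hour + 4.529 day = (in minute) 6859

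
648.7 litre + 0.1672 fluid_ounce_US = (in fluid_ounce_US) 2.194e+04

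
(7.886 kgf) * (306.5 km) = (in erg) 2.37e+14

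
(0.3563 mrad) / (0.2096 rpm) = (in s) 0.01623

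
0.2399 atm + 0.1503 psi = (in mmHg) 190.1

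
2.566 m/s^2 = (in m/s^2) 2.566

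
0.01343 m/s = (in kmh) 0.04835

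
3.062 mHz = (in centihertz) 0.3062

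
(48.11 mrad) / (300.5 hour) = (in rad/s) 4.447e-08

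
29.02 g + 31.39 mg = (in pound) 0.06405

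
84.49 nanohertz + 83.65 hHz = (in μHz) 8.365e+09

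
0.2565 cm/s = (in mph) 0.005738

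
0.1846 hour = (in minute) 11.08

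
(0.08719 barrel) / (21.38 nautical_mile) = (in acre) 8.651e-11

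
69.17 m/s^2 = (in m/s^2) 69.17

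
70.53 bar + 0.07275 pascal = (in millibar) 7.053e+04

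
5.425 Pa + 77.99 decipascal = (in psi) 0.001918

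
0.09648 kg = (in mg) 9.648e+04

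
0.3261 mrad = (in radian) 0.0003261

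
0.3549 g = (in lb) 0.0007824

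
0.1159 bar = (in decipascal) 1.159e+05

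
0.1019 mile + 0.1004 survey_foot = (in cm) 1.64e+04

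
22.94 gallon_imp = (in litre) 104.3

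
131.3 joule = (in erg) 1.313e+09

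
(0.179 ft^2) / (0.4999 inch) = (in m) 1.31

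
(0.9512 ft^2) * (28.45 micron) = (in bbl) 1.581e-05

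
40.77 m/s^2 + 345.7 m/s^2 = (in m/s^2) 386.5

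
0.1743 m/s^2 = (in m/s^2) 0.1743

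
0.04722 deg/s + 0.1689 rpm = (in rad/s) 0.01851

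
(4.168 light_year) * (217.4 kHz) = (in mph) 1.918e+22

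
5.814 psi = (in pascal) 4.009e+04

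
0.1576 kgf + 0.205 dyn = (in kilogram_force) 0.1576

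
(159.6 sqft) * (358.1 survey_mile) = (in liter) 8.545e+09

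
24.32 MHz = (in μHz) 2.432e+13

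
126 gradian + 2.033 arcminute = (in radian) 1.98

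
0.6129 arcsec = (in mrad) 0.002971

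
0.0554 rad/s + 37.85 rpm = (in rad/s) 4.019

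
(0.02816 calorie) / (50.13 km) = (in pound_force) 5.284e-07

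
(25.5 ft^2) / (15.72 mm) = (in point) 4.272e+05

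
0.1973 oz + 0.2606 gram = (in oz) 0.2065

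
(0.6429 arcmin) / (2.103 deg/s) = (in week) 8.424e-09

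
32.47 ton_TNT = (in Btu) 1.288e+08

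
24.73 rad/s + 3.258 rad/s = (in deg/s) 1604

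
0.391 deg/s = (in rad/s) 0.006824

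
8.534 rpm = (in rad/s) 0.8937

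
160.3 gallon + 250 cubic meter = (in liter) 2.506e+05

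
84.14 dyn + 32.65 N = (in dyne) 3.265e+06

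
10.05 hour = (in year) 0.001147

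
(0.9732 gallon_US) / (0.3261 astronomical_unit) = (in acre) 1.866e-17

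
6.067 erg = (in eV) 3.787e+12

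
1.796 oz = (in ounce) 1.796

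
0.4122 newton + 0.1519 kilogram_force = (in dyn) 1.902e+05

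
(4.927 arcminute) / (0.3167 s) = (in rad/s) 0.004525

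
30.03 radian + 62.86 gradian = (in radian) 31.02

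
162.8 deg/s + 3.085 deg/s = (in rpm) 27.65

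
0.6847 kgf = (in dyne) 6.715e+05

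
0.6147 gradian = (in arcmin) 33.19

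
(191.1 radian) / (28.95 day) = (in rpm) 0.0007296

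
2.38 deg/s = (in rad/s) 0.04154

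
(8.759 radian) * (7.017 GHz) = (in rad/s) 6.146e+10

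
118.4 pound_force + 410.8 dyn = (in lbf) 118.4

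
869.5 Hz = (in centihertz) 8.695e+04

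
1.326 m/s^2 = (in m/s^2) 1.326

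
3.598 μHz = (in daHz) 3.598e-07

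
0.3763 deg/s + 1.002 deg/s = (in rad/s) 0.02406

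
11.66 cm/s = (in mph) 0.2608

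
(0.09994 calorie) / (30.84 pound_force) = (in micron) 3048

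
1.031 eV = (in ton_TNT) 3.948e-29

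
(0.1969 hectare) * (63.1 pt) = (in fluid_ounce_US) 1.482e+06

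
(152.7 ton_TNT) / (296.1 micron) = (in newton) 2.158e+15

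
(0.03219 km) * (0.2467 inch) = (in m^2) 0.2017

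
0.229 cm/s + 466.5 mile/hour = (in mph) 466.5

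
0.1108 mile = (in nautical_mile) 0.09628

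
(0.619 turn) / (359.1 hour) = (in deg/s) 0.0001724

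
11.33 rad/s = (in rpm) 108.2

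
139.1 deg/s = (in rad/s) 2.428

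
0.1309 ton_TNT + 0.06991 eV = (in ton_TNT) 0.1309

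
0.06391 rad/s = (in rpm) 0.6103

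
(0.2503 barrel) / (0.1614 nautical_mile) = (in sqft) 0.001433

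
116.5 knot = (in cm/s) 5993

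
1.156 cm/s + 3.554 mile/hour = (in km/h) 5.761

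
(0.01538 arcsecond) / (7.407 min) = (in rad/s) 1.678e-10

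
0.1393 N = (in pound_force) 0.03132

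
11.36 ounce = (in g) 322.1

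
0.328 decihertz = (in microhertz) 3.28e+04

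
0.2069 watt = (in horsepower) 0.0002775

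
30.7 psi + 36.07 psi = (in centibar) 460.4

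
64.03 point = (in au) 1.51e-13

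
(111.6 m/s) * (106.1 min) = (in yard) 7.77e+05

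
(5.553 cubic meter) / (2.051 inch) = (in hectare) 0.01066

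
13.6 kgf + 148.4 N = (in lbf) 63.34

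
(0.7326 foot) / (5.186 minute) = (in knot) 0.001395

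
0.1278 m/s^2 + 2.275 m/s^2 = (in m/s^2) 2.403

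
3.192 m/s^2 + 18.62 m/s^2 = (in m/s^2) 21.81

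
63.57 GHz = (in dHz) 6.357e+11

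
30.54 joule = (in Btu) 0.02895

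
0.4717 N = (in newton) 0.4717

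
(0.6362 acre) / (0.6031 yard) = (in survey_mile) 2.901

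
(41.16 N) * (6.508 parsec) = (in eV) 5.159e+37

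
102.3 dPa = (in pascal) 10.23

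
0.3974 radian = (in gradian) 25.3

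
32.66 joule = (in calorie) 7.806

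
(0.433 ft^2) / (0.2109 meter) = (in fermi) 1.907e+14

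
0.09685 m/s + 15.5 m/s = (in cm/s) 1560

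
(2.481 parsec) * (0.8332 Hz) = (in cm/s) 6.379e+18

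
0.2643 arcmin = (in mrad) 0.07688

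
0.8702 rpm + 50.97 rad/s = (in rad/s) 51.06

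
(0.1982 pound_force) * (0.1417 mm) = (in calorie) 2.986e-05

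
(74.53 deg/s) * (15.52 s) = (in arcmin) 6.94e+04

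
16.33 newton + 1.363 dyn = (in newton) 16.33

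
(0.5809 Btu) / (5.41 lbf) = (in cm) 2547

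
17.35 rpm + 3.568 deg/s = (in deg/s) 107.7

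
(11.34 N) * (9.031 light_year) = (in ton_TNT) 2.316e+08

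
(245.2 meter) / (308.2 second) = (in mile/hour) 1.78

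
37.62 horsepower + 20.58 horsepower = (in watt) 4.34e+04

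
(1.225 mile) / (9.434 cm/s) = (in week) 0.03455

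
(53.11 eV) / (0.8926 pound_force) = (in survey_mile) 1.332e-21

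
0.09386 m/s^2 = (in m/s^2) 0.09386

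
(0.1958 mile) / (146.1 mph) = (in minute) 0.08041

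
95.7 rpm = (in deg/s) 574.2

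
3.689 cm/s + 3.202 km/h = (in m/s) 0.9263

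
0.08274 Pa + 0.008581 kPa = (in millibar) 0.08664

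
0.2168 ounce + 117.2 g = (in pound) 0.2719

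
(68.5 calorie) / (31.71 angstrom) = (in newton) 9.038e+10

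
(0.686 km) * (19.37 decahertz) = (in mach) 390.2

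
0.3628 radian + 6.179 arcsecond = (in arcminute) 1247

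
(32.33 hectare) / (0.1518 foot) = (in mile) 4342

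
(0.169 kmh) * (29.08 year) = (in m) 4.305e+07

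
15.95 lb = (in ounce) 255.2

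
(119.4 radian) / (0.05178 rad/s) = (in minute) 38.43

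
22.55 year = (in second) 7.111e+08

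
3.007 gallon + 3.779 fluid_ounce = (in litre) 11.49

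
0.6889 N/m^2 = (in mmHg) 0.005167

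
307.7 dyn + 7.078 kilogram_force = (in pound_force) 15.61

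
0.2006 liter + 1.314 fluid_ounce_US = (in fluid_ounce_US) 8.097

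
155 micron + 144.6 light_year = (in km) 1.368e+15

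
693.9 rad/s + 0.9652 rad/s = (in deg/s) 3.981e+04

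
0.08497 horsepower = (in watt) 63.36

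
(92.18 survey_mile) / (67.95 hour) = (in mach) 0.001781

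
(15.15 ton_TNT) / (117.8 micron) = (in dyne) 5.381e+19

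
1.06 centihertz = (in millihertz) 10.6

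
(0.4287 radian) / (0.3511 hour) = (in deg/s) 0.01943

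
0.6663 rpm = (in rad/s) 0.06977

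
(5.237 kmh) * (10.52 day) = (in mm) 1.322e+09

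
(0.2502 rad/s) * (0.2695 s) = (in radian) 0.06743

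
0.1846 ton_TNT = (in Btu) 7.321e+05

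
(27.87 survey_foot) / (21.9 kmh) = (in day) 1.616e-05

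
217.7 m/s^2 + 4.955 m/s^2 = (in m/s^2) 222.7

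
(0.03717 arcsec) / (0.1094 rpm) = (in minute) 2.622e-07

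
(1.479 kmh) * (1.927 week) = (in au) 3.201e-06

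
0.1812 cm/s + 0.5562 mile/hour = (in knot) 0.4868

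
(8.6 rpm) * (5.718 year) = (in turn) 2.585e+07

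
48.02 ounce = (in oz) 48.02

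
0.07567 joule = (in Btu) 7.172e-05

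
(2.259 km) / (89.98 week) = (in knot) 8.069e-05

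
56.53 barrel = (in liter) 8988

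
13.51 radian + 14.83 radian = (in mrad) 2.834e+04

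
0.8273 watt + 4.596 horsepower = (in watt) 3428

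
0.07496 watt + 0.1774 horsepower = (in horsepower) 0.1775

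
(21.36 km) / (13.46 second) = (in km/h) 5713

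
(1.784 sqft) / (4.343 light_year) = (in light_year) 4.264e-34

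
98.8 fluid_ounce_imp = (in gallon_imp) 0.6175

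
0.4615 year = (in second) 1.455e+07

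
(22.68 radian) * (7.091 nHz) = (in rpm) 1.536e-06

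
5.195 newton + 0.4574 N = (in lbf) 1.271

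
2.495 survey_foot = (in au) 5.083e-12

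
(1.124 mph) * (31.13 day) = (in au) 9.034e-06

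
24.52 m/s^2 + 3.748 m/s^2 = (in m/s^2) 28.27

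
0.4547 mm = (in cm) 0.04547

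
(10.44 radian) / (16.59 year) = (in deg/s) 1.143e-06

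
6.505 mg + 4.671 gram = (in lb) 0.01031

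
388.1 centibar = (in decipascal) 3.881e+06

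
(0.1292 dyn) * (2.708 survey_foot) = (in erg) 10.66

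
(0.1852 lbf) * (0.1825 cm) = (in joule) 0.001503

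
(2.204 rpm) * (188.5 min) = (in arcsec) 5.384e+08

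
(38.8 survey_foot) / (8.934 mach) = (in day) 4.5e-08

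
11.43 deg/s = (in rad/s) 0.1995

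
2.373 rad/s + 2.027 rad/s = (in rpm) 42.02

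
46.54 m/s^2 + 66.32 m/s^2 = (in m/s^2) 112.9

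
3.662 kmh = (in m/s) 1.017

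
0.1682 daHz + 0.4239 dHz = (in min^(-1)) 103.5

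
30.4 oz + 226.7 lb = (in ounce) 3658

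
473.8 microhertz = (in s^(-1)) 0.0004738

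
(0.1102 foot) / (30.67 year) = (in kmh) 1.25e-10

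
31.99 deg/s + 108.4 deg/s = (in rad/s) 2.45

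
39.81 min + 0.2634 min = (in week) 0.003976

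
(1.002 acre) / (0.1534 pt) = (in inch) 2.95e+09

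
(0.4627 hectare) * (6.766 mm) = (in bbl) 196.9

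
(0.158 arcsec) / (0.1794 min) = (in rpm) 6.796e-07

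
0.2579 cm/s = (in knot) 0.005013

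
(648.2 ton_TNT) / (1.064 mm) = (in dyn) 2.549e+20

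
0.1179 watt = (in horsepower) 0.0001581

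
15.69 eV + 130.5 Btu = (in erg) 1.377e+12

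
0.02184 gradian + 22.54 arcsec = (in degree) 0.02592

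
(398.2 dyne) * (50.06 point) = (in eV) 4.389e+14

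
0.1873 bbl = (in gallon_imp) 6.55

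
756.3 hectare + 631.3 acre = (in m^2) 1.012e+07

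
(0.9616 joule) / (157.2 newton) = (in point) 17.34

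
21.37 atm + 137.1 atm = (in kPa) 1.606e+04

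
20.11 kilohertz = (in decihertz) 2.011e+05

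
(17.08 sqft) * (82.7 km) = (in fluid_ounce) 4.437e+09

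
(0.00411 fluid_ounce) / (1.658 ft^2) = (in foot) 2.589e-06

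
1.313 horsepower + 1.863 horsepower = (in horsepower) 3.176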